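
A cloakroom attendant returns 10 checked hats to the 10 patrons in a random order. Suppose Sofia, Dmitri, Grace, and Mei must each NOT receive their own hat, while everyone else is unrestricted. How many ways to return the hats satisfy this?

2399760

Let A_j be the event that the j-th constrained one is fixed. By inclusion-exclusion over the 4 events:
Σ_{j=0}^{4} (-1)^j C(4,j)(10-j)!
= C(4,0)·10! - C(4,1)·9! + C(4,2)·8! - C(4,3)·7! + C(4,4)·6!
= 3628800 - 1451520 + 241920 - 20160 + 720
= 2399760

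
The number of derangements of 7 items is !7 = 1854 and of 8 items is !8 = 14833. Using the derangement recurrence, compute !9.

133496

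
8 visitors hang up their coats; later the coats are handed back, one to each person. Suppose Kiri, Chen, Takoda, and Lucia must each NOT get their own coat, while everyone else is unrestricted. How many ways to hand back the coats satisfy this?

24024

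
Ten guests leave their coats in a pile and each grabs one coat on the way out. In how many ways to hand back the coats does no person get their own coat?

1334961

Use !n = n·!(n-1) + (-1)^n.
!10 = 10·133496 + 1 = 1334961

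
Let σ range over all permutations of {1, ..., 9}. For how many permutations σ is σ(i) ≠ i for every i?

!9 is the nearest integer to 9!/e.
9! = 362880, and 362880/e ≈ 133496.09, so !9 = 133496.

133496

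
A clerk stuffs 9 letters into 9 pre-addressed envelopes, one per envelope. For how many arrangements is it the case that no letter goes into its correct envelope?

133496

The subfactorial !9 = [9!/e] (nearest integer).
9! = 362880, and 362880/e ≈ 133496.09, so !9 = 133496.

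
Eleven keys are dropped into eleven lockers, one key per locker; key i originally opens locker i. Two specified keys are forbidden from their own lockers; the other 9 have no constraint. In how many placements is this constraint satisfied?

33022080

Let A_j be the event that the j-th constrained one is fixed. By inclusion-exclusion over the 2 events:
Σ_{j=0}^{2} (-1)^j C(2,j)(11-j)!
= C(2,0)·11! - C(2,1)·10! + C(2,2)·9!
= 39916800 - 7257600 + 362880
= 33022080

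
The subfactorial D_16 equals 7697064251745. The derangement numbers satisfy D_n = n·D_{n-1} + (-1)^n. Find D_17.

D_17 = 17·7697064251745 - 1 = 130850092279664.

130850092279664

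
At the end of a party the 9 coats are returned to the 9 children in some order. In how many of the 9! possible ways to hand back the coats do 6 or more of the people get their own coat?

# with exactly i fixed is C(9,i)·!(9-i); sum over i=6..9:
  i=6: C(9,6)·!3 = 84·2 = 168
  i=7: C(9,7)·!2 = 36·1 = 36
  i=8: C(9,8)·!1 = 9·0 = 0
  i=9: C(9,9)·!0 = 1·1 = 1
Total = 205.

205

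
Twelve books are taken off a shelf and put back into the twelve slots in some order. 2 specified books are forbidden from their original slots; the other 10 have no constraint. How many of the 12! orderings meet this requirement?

Let A_j be the event that the j-th constrained one is fixed. By inclusion-exclusion over the 2 events:
Σ_{j=0}^{2} (-1)^j C(2,j)(12-j)!
= C(2,0)·12! - C(2,1)·11! + C(2,2)·10!
= 479001600 - 79833600 + 3628800
= 402796800

402796800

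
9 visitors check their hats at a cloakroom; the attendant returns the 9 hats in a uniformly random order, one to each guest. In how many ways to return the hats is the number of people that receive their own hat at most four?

# with exactly i fixed is C(9,i)·!(9-i); sum over i=0..4:
  i=0: C(9,0)·!9 = 1·133496 = 133496
  i=1: C(9,1)·!8 = 9·14833 = 133497
  i=2: C(9,2)·!7 = 36·1854 = 66744
  i=3: C(9,3)·!6 = 84·265 = 22260
  i=4: C(9,4)·!5 = 126·44 = 5544
Total = 361541.

361541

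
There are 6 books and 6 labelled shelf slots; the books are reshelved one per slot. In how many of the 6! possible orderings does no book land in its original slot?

265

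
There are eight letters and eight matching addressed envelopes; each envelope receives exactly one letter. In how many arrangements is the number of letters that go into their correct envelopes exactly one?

14832

Choose which one of the 8 is fixed: C(8,1) = 8.
The other 7 form a derangement: !7 = 1854.
Total: 8 × 1854 = 14832.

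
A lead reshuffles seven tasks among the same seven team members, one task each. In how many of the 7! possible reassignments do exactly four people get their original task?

70

Choose which 4 of the 7 are fixed: C(7,4) = 35.
The other 3 form a derangement: !3 = 2.
Total: 35 × 2 = 70.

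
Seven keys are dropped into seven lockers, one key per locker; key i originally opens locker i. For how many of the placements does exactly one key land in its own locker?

1855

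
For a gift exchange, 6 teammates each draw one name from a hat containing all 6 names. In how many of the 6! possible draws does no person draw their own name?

Use !n = (n-1)(!(n-1) + !(n-2)).
!6 = 5·(44 + 9) = 5·53 = 265

265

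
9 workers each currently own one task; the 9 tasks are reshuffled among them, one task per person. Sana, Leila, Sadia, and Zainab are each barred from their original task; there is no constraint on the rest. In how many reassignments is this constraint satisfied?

229080

Let A_j be the event that the j-th constrained one is fixed. By inclusion-exclusion over the 4 events:
Σ_{j=0}^{4} (-1)^j C(4,j)(9-j)!
= C(4,0)·9! - C(4,1)·8! + C(4,2)·7! - C(4,3)·6! + C(4,4)·5!
= 362880 - 161280 + 30240 - 2880 + 120
= 229080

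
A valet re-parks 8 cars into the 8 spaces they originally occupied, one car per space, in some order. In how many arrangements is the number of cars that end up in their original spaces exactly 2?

7420

Pick the 2 fixed positions: C(8,2) = 28 ways.
The other 6 form a derangement: !6 = 265.
Total: 28 × 265 = 7420.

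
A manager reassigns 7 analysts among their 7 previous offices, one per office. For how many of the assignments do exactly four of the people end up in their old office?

Pick the 4 fixed positions: C(7,4) = 35 ways.
The other 3 form a derangement: !3 = 2.
Total: 35 × 2 = 70.

70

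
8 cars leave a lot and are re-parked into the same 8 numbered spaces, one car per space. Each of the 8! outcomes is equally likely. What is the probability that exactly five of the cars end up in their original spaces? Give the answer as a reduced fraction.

1/360

Favorable outcomes: C(8,5)·!3 = 56·2 = 112.
Total outcomes: 8! = 40320.
Probability = 112/40320 = 1/360.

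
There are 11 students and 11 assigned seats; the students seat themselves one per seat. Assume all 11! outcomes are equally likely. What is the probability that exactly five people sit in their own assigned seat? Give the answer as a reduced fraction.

53/17280

Favorable outcomes: C(11,5)·!6 = 462·265 = 122430.
Total outcomes: 11! = 39916800.
Probability = 122430/39916800 = 53/17280.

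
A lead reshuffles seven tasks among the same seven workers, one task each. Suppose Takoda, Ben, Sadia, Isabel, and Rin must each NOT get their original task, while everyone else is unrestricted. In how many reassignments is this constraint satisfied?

Inclusion-exclusion on the 5 forbidden self-matches:
Σ_{j=0}^{5} (-1)^j C(5,j)(7-j)!
= C(5,0)·7! - C(5,1)·6! + C(5,2)·5! - C(5,3)·4! + C(5,4)·3! - C(5,5)·2!
= 5040 - 3600 + 1200 - 240 + 30 - 2
= 2428

2428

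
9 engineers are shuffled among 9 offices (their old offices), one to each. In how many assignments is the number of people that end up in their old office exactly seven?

36

Pick the 7 fixed positions: C(9,7) = 36 ways.
The remaining 2 must be deranged: !2 = 1.
Total: 36 × 1 = 36.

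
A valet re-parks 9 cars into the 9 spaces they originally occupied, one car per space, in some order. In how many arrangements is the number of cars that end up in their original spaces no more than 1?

Sum C(9,i)·!(9-i) for i = 0..1:
  i=0: C(9,0)·!9 = 1·133496 = 133496
  i=1: C(9,1)·!8 = 9·14833 = 133497
Total = 266993.

266993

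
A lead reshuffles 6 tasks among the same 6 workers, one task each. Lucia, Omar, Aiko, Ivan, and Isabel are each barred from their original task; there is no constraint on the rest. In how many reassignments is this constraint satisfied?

309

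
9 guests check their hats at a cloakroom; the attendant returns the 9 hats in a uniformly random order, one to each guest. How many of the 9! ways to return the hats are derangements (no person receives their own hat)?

The subfactorial !9 = [9!/e] (nearest integer).
9! = 362880, and 362880/e ≈ 133496.09, so !9 = 133496.

133496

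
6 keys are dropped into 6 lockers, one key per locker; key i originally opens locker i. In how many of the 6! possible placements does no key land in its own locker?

265

Recurrence: !6 = 5·(!5 + !4).
!6 = 5·(44 + 9) = 5·53 = 265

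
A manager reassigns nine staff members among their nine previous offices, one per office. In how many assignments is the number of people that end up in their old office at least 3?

# with exactly i fixed is C(9,i)·!(9-i); sum over i=3..9:
  i=3: C(9,3)·!6 = 84·265 = 22260
  i=4: C(9,4)·!5 = 126·44 = 5544
  i=5: C(9,5)·!4 = 126·9 = 1134
  i=6: C(9,6)·!3 = 84·2 = 168
  i=7: C(9,7)·!2 = 36·1 = 36
  i=8: C(9,8)·!1 = 9·0 = 0
  i=9: C(9,9)·!0 = 1·1 = 1
Total = 29143.

29143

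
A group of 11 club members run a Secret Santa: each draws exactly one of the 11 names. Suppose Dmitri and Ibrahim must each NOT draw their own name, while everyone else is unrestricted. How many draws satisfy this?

Let A_j be the event that the j-th constrained one is fixed. By inclusion-exclusion over the 2 events:
Σ_{j=0}^{2} (-1)^j C(2,j)(11-j)!
= C(2,0)·11! - C(2,1)·10! + C(2,2)·9!
= 39916800 - 7257600 + 362880
= 33022080

33022080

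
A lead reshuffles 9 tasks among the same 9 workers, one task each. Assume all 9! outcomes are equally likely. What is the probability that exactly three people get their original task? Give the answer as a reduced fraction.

53/864

Favorable outcomes: C(9,3)·!6 = 84·265 = 22260.
Total outcomes: 9! = 362880.
Probability = 22260/362880 = 53/864.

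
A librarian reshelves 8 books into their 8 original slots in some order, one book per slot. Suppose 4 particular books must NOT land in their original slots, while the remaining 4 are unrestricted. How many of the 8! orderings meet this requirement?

Inclusion-exclusion on the 4 forbidden self-matches:
Σ_{j=0}^{4} (-1)^j C(4,j)(8-j)!
= C(4,0)·8! - C(4,1)·7! + C(4,2)·6! - C(4,3)·5! + C(4,4)·4!
= 40320 - 20160 + 4320 - 480 + 24
= 24024

24024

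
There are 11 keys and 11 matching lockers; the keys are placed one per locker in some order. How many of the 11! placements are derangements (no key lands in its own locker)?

Use !n = (n-1)(!(n-1) + !(n-2)).
!11 = 10·(1334961 + 133496) = 10·1468457 = 14684570

14684570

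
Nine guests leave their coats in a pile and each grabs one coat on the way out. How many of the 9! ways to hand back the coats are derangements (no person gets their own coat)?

133496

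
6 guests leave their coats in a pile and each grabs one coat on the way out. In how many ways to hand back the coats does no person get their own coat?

265

By inclusion-exclusion, !6 = Σ (-1)^k · 6!/k! for k=0..6
= 6! - 6!/1! + 6!/2! - 6!/3! + 6!/4! - 6!/5! + 6!/6!
= 720 - 720 + 360 - 120 + 30 - 6 + 1
= 265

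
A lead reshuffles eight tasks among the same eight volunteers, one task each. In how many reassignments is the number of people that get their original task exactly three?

2464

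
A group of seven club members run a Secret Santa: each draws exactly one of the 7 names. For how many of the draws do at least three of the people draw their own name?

407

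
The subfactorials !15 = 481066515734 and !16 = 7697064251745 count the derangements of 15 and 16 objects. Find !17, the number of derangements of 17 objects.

130850092279664

!17 = (17-1)·(!16 + !15) = 16·(7697064251745 + 481066515734) = 16·8178130767479 = 130850092279664.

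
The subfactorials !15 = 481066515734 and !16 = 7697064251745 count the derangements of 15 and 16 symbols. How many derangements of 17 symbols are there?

130850092279664

!17 = (17-1)·(!16 + !15) = 16·(7697064251745 + 481066515734) = 16·8178130767479 = 130850092279664.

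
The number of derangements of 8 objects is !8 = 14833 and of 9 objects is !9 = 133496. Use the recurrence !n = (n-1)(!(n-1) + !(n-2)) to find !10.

!10 = (10-1)·(!9 + !8) = 9·(133496 + 14833) = 9·148329 = 1334961.

1334961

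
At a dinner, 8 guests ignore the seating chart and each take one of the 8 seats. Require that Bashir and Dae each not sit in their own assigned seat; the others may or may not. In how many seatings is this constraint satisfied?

30960

Let A_j be the event that the j-th constrained one is fixed. By inclusion-exclusion over the 2 events:
Σ_{j=0}^{2} (-1)^j C(2,j)(8-j)!
= C(2,0)·8! - C(2,1)·7! + C(2,2)·6!
= 40320 - 10080 + 720
= 30960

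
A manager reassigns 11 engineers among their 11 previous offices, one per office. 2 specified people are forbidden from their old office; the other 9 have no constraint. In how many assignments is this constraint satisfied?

Let A_j be the event that the j-th constrained one is fixed. By inclusion-exclusion over the 2 events:
Σ_{j=0}^{2} (-1)^j C(2,j)(11-j)!
= C(2,0)·11! - C(2,1)·10! + C(2,2)·9!
= 39916800 - 7257600 + 362880
= 33022080

33022080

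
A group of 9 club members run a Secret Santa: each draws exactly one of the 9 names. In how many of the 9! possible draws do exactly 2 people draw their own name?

66744

Choose which 2 of the 9 are fixed: C(9,2) = 36.
The remaining 7 must be deranged: !7 = 1854.
Total: 36 × 1854 = 66744.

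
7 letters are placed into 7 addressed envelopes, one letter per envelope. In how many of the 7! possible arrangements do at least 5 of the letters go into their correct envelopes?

22

Sum C(7,i)·!(7-i) for i = 5..7:
  i=5: C(7,5)·!2 = 21·1 = 21
  i=6: C(7,6)·!1 = 7·0 = 0
  i=7: C(7,7)·!0 = 1·1 = 1
Total = 22.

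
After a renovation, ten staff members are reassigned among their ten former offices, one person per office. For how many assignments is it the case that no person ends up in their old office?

1334961

Use !n = n·!(n-1) + (-1)^n.
!10 = 10·133496 + 1 = 1334961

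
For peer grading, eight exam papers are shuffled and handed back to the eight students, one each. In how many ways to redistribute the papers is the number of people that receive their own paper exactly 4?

630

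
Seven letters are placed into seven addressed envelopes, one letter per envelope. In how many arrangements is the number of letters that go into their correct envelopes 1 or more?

3186

# with exactly i fixed is C(7,i)·!(7-i); sum over i=1..7:
  i=1: C(7,1)·!6 = 7·265 = 1855
  i=2: C(7,2)·!5 = 21·44 = 924
  i=3: C(7,3)·!4 = 35·9 = 315
  i=4: C(7,4)·!3 = 35·2 = 70
  i=5: C(7,5)·!2 = 21·1 = 21
  i=6: C(7,6)·!1 = 7·0 = 0
  i=7: C(7,7)·!0 = 1·1 = 1
Total = 3186.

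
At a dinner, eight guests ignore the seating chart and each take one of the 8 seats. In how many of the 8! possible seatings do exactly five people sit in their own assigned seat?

112

Choose which 5 of the 8 are fixed: C(8,5) = 56.
The remaining 3 must be deranged: !3 = 2.
Total: 56 × 2 = 112.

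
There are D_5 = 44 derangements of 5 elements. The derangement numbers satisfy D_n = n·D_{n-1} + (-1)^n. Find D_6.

D_6 = 6·44 + 1 = 265.

265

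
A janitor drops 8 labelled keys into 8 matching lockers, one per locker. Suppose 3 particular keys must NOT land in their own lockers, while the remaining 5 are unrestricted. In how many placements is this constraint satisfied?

27240

Inclusion-exclusion on the 3 forbidden self-matches:
Σ_{j=0}^{3} (-1)^j C(3,j)(8-j)!
= C(3,0)·8! - C(3,1)·7! + C(3,2)·6! - C(3,3)·5!
= 40320 - 15120 + 2160 - 120
= 27240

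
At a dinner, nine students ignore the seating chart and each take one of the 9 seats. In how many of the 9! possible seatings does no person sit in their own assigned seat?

133496

By inclusion-exclusion, !9 = Σ (-1)^k · 9!/k! for k=0..9
= 9! - 9!/1! + 9!/2! - 9!/3! + 9!/4! - 9!/5! + 9!/6! - 9!/7! + 9!/8! - 9!/9!
= 362880 - 362880 + 181440 - 60480 + 15120 - 3024 + 504 - 72 + 9 - 1
= 133496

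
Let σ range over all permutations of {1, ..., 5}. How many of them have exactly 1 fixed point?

45

Pick the single fixed position: C(5,1) = 5 ways.
The other 4 form a derangement: !4 = 9.
Total: 5 × 9 = 45.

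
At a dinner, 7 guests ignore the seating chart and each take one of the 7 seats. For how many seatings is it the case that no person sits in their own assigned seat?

!7 = 7! · Σ_{k=0}^{7} (-1)^k/k!
= 7! - 7!/1! + 7!/2! - 7!/3! + 7!/4! - 7!/5! + 7!/6! - 7!/7!
= 5040 - 5040 + 2520 - 840 + 210 - 42 + 7 - 1
= 1854

1854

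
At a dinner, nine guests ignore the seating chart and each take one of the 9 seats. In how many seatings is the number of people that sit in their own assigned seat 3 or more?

29143

# with exactly i fixed is C(9,i)·!(9-i); sum over i=3..9:
  i=3: C(9,3)·!6 = 84·265 = 22260
  i=4: C(9,4)·!5 = 126·44 = 5544
  i=5: C(9,5)·!4 = 126·9 = 1134
  i=6: C(9,6)·!3 = 84·2 = 168
  i=7: C(9,7)·!2 = 36·1 = 36
  i=8: C(9,8)·!1 = 9·0 = 0
  i=9: C(9,9)·!0 = 1·1 = 1
Total = 29143.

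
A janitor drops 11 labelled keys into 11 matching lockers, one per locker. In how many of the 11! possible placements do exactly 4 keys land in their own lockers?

611820

Choose which 4 of the 11 are fixed: C(11,4) = 330.
The remaining 7 must be deranged: !7 = 1854.
Total: 330 × 1854 = 611820.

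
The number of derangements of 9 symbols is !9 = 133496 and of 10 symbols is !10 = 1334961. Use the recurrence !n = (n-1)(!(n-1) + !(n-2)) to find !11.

14684570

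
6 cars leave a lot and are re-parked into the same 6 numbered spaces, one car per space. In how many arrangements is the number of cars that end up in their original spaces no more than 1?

# with exactly i fixed is C(6,i)·!(6-i); sum over i=0..1:
  i=0: C(6,0)·!6 = 1·265 = 265
  i=1: C(6,1)·!5 = 6·44 = 264
Total = 529.

529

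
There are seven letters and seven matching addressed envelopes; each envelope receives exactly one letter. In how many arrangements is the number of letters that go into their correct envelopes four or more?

92

Sum C(7,i)·!(7-i) for i = 4..7:
  i=4: C(7,4)·!3 = 35·2 = 70
  i=5: C(7,5)·!2 = 21·1 = 21
  i=6: C(7,6)·!1 = 7·0 = 0
  i=7: C(7,7)·!0 = 1·1 = 1
Total = 92.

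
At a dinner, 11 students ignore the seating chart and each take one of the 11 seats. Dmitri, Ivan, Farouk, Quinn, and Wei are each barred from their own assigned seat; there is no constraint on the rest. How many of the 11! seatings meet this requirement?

25022880

Let A_j be the event that the j-th constrained one is fixed. By inclusion-exclusion over the 5 events:
Σ_{j=0}^{5} (-1)^j C(5,j)(11-j)!
= C(5,0)·11! - C(5,1)·10! + C(5,2)·9! - C(5,3)·8! + C(5,4)·7! - C(5,5)·6!
= 39916800 - 18144000 + 3628800 - 403200 + 25200 - 720
= 25022880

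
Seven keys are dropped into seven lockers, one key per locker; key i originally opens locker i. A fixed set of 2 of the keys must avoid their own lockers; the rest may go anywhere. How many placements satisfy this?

3720

Inclusion-exclusion on the 2 forbidden self-matches:
Σ_{j=0}^{2} (-1)^j C(2,j)(7-j)!
= C(2,0)·7! - C(2,1)·6! + C(2,2)·5!
= 5040 - 1440 + 120
= 3720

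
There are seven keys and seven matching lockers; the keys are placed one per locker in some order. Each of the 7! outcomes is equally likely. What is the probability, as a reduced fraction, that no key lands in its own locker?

Favorable outcomes: !7 = 1854.
Total outcomes: 7! = 5040.
Probability = 1854/5040 = 103/280.

103/280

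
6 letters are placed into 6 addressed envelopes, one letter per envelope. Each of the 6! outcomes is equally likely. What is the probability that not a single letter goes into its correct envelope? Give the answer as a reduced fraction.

Favorable outcomes: !6 = 265.
Total outcomes: 6! = 720.
Probability = 265/720 = 53/144.

53/144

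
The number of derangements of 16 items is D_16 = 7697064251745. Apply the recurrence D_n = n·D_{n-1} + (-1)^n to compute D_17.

130850092279664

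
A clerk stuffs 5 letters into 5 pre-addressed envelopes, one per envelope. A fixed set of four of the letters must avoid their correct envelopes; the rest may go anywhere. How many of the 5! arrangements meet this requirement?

53

Let A_j be the event that the j-th constrained one is fixed. By inclusion-exclusion over the 4 events:
Σ_{j=0}^{4} (-1)^j C(4,j)(5-j)!
= C(4,0)·5! - C(4,1)·4! + C(4,2)·3! - C(4,3)·2! + C(4,4)·1!
= 120 - 96 + 36 - 8 + 1
= 53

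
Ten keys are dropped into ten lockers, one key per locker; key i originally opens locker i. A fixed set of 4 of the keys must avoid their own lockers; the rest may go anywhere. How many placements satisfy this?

2399760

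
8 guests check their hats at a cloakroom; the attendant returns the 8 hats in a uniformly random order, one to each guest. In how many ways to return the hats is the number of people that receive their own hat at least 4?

771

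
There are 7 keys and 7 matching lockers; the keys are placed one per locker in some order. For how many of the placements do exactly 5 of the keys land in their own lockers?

21

Choose which 5 of the 7 are fixed: C(7,5) = 21.
The other 2 form a derangement: !2 = 1.
Total: 21 × 1 = 21.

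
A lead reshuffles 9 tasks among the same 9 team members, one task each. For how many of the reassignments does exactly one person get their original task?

133497

Choose which one of the 9 is fixed: C(9,1) = 9.
The remaining 8 must be deranged: !8 = 14833.
Total: 9 × 14833 = 133497.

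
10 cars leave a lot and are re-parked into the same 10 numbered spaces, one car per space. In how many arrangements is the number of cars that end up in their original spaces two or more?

958879

Sum C(10,i)·!(10-i) for i = 2..10:
  i=2: C(10,2)·!8 = 45·14833 = 667485
  i=3: C(10,3)·!7 = 120·1854 = 222480
  i=4: C(10,4)·!6 = 210·265 = 55650
  i=5: C(10,5)·!5 = 252·44 = 11088
  i=6: C(10,6)·!4 = 210·9 = 1890
  i=7: C(10,7)·!3 = 120·2 = 240
  i=8: C(10,8)·!2 = 45·1 = 45
  i=9: C(10,9)·!1 = 10·0 = 0
  i=10: C(10,10)·!0 = 1·1 = 1
Total = 958879.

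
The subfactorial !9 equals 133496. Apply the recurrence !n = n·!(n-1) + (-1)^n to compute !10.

!10 = 10·133496 + 1 = 1334961.

1334961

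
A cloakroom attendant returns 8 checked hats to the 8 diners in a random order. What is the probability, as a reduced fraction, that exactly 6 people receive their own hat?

Favorable outcomes: C(8,6)·!2 = 28·1 = 28.
Total outcomes: 8! = 40320.
Probability = 28/40320 = 1/1440.

1/1440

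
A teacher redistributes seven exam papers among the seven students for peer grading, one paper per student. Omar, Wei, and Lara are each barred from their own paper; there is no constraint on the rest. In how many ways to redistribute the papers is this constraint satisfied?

Inclusion-exclusion on the 3 forbidden self-matches:
Σ_{j=0}^{3} (-1)^j C(3,j)(7-j)!
= C(3,0)·7! - C(3,1)·6! + C(3,2)·5! - C(3,3)·4!
= 5040 - 2160 + 360 - 24
= 3216

3216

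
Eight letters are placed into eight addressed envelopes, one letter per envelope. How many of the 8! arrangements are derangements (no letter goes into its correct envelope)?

14833

Recurrence: !8 = 8·!7 + (-1)^8.
!8 = 8·1854 + 1 = 14833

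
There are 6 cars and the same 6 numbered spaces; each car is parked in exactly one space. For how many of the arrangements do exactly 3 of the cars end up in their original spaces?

Pick the 3 fixed positions: C(6,3) = 20 ways.
The other 3 form a derangement: !3 = 2.
Total: 20 × 2 = 40.

40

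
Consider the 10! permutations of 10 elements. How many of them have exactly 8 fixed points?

45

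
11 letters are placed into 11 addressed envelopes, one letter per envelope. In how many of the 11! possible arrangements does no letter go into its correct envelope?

The subfactorial !11 = [11!/e] (nearest integer).
11! = 39916800, and 39916800/e ≈ 14684570.08, so !11 = 14684570.

14684570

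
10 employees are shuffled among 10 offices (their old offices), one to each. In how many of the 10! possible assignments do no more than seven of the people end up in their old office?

3628754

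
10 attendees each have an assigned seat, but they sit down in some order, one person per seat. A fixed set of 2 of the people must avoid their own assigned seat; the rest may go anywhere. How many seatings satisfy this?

Inclusion-exclusion on the 2 forbidden self-matches:
Σ_{j=0}^{2} (-1)^j C(2,j)(10-j)!
= C(2,0)·10! - C(2,1)·9! + C(2,2)·8!
= 3628800 - 725760 + 40320
= 2943360

2943360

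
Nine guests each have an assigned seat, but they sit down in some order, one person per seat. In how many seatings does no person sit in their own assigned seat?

133496

Recurrence: !9 = 9·!8 + (-1)^9.
!9 = 9·14833 - 1 = 133496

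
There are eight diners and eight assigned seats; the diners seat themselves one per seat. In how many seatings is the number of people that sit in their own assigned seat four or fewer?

# with exactly i fixed is C(8,i)·!(8-i); sum over i=0..4:
  i=0: C(8,0)·!8 = 1·14833 = 14833
  i=1: C(8,1)·!7 = 8·1854 = 14832
  i=2: C(8,2)·!6 = 28·265 = 7420
  i=3: C(8,3)·!5 = 56·44 = 2464
  i=4: C(8,4)·!4 = 70·9 = 630
Total = 40179.

40179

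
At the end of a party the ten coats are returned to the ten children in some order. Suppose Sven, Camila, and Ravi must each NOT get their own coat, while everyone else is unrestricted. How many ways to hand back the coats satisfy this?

2656080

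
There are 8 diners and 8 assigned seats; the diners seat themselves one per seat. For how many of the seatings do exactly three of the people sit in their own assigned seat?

Pick the 3 fixed positions: C(8,3) = 56 ways.
The remaining 5 must be deranged: !5 = 44.
Total: 56 × 44 = 2464.

2464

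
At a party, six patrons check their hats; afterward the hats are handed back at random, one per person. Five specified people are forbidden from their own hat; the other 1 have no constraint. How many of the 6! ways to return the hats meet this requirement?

309

Inclusion-exclusion on the 5 forbidden self-matches:
Σ_{j=0}^{5} (-1)^j C(5,j)(6-j)!
= C(5,0)·6! - C(5,1)·5! + C(5,2)·4! - C(5,3)·3! + C(5,4)·2! - C(5,5)·1!
= 720 - 600 + 240 - 60 + 10 - 1
= 309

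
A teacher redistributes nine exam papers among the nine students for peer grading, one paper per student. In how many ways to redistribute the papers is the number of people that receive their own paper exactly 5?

1134

Pick the 5 fixed positions: C(9,5) = 126 ways.
The other 4 form a derangement: !4 = 9.
Total: 126 × 9 = 1134.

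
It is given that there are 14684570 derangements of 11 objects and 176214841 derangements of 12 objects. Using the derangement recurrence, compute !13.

2290792932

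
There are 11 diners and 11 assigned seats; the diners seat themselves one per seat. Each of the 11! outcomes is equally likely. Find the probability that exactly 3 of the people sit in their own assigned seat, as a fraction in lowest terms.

Favorable outcomes: C(11,3)·!8 = 165·14833 = 2447445.
Total outcomes: 11! = 39916800.
Probability = 2447445/39916800 = 2119/34560.

2119/34560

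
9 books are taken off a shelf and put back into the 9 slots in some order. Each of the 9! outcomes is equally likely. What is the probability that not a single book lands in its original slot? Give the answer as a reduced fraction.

Favorable outcomes: !9 = 133496.
Total outcomes: 9! = 362880.
Probability = 133496/362880 = 16687/45360.

16687/45360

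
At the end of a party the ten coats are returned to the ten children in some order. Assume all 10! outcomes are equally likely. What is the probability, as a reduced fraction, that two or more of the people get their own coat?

958879/3628800

Favorable outcomes: Σ_{i≥2} C(10,i)·!(10-i) = 45·14833 + 120·1854 + 210·265 + 252·44 + 210·9 + 120·2 + 45·1 + 10·0 + 1·1 = 958879.
Total outcomes: 10! = 3628800.
Probability = 958879/3628800 = 958879/3628800.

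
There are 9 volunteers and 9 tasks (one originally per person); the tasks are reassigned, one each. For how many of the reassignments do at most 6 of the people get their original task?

362843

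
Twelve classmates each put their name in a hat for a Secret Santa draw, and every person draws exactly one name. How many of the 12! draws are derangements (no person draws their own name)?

176214841

Recurrence: !12 = 11·(!11 + !10).
!12 = 11·(14684570 + 1334961) = 11·16019531 = 176214841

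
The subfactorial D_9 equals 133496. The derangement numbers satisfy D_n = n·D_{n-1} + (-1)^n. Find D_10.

1334961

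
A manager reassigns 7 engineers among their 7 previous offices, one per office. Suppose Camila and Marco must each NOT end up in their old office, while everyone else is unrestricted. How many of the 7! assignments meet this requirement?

3720

Let A_j be the event that the j-th constrained one is fixed. By inclusion-exclusion over the 2 events:
Σ_{j=0}^{2} (-1)^j C(2,j)(7-j)!
= C(2,0)·7! - C(2,1)·6! + C(2,2)·5!
= 5040 - 1440 + 120
= 3720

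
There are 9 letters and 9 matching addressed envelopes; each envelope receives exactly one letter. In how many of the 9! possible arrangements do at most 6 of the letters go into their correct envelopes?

362843

Sum C(9,i)·!(9-i) for i = 0..6:
  i=0: C(9,0)·!9 = 1·133496 = 133496
  i=1: C(9,1)·!8 = 9·14833 = 133497
  i=2: C(9,2)·!7 = 36·1854 = 66744
  i=3: C(9,3)·!6 = 84·265 = 22260
  i=4: C(9,4)·!5 = 126·44 = 5544
  i=5: C(9,5)·!4 = 126·9 = 1134
  i=6: C(9,6)·!3 = 84·2 = 168
Total = 362843.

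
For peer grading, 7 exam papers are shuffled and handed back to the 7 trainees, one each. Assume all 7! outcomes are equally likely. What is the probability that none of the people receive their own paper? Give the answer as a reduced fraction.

103/280

Favorable outcomes: !7 = 1854.
Total outcomes: 7! = 5040.
Probability = 1854/5040 = 103/280.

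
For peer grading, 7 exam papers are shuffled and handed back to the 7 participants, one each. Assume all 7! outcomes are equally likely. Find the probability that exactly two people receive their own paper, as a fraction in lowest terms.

11/60

Favorable outcomes: C(7,2)·!5 = 21·44 = 924.
Total outcomes: 7! = 5040.
Probability = 924/5040 = 11/60.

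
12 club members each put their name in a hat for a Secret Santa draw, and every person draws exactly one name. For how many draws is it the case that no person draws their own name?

!12 is the nearest integer to 12!/e.
12! = 479001600, and 479001600/e ≈ 176214840.93, so !12 = 176214841.

176214841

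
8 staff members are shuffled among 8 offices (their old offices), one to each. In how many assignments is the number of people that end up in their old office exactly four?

Choose which 4 of the 8 are fixed: C(8,4) = 70.
The remaining 4 must be deranged: !4 = 9.
Total: 70 × 9 = 630.

630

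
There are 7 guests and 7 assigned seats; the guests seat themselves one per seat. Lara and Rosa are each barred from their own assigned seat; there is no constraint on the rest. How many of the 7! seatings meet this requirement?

3720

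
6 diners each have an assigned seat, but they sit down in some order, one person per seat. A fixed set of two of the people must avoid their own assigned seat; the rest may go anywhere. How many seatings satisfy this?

Inclusion-exclusion on the 2 forbidden self-matches:
Σ_{j=0}^{2} (-1)^j C(2,j)(6-j)!
= C(2,0)·6! - C(2,1)·5! + C(2,2)·4!
= 720 - 240 + 24
= 504

504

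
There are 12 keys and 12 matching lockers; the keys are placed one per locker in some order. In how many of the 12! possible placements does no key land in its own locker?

By inclusion-exclusion, !12 = Σ (-1)^k · 12!/k! for k=0..12
= 12! - 12!/1! + 12!/2! - 12!/3! + 12!/4! - 12!/5! + 12!/6! - 12!/7! + 12!/8! - 12!/9! + 12!/10! - 12!/11! + 12!/12!
= 479001600 - 479001600 + 239500800 - 79833600 + 19958400 - 3991680 + 665280 - 95040 + 11880 - 1320 + 132 - 12 + 1
= 176214841

176214841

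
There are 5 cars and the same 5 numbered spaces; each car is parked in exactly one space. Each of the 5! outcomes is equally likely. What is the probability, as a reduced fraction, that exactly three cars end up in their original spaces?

1/12

Favorable outcomes: C(5,3)·!2 = 10·1 = 10.
Total outcomes: 5! = 120.
Probability = 10/120 = 1/12.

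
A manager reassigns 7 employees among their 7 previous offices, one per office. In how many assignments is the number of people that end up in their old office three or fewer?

4948

Sum C(7,i)·!(7-i) for i = 0..3:
  i=0: C(7,0)·!7 = 1·1854 = 1854
  i=1: C(7,1)·!6 = 7·265 = 1855
  i=2: C(7,2)·!5 = 21·44 = 924
  i=3: C(7,3)·!4 = 35·9 = 315
Total = 4948.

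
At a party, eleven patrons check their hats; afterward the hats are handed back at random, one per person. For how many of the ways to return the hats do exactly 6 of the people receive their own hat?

20328

Choose which 6 of the 11 are fixed: C(11,6) = 462.
The remaining 5 must be deranged: !5 = 44.
Total: 462 × 44 = 20328.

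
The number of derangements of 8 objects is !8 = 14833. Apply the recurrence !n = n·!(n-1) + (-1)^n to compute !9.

133496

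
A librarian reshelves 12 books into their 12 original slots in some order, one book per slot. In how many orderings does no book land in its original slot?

176214841

Use !n = n·!(n-1) + (-1)^n.
!12 = 12·14684570 + 1 = 176214841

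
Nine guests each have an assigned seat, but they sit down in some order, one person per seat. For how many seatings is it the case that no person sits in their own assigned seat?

133496

Use !n = (n-1)(!(n-1) + !(n-2)).
!9 = 8·(14833 + 1854) = 8·16687 = 133496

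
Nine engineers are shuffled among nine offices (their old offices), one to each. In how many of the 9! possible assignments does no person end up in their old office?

133496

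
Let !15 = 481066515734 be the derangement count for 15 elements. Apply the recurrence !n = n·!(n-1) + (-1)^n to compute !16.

!16 = 16·481066515734 + 1 = 7697064251745.

7697064251745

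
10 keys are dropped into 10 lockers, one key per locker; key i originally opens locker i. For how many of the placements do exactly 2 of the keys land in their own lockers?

667485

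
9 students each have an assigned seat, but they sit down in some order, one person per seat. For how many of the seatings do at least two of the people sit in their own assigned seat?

Sum C(9,i)·!(9-i) for i = 2..9:
  i=2: C(9,2)·!7 = 36·1854 = 66744
  i=3: C(9,3)·!6 = 84·265 = 22260
  i=4: C(9,4)·!5 = 126·44 = 5544
  i=5: C(9,5)·!4 = 126·9 = 1134
  i=6: C(9,6)·!3 = 84·2 = 168
  i=7: C(9,7)·!2 = 36·1 = 36
  i=8: C(9,8)·!1 = 9·0 = 0
  i=9: C(9,9)·!0 = 1·1 = 1
Total = 95887.

95887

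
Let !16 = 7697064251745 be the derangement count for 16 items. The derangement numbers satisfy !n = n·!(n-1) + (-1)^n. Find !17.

!17 = 17·7697064251745 - 1 = 130850092279664.

130850092279664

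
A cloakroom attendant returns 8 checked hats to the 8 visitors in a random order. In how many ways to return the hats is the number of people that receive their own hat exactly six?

Choose which 6 of the 8 are fixed: C(8,6) = 28.
The other 2 form a derangement: !2 = 1.
Total: 28 × 1 = 28.

28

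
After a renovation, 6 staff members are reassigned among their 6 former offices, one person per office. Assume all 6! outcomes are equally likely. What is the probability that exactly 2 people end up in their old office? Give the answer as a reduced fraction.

3/16

Favorable outcomes: C(6,2)·!4 = 15·9 = 135.
Total outcomes: 6! = 720.
Probability = 135/720 = 3/16.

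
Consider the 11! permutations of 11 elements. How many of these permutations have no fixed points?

14684570

Recurrence: !11 = 10·(!10 + !9).
!11 = 10·(1334961 + 133496) = 10·1468457 = 14684570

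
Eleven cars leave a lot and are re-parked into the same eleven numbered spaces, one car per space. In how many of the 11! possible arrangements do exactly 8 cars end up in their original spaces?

Pick the 8 fixed positions: C(11,8) = 165 ways.
The remaining 3 must be deranged: !3 = 2.
Total: 165 × 2 = 330.

330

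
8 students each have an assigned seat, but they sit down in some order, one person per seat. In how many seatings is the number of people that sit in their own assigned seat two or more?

# with exactly i fixed is C(8,i)·!(8-i); sum over i=2..8:
  i=2: C(8,2)·!6 = 28·265 = 7420
  i=3: C(8,3)·!5 = 56·44 = 2464
  i=4: C(8,4)·!4 = 70·9 = 630
  i=5: C(8,5)·!3 = 56·2 = 112
  i=6: C(8,6)·!2 = 28·1 = 28
  i=7: C(8,7)·!1 = 8·0 = 0
  i=8: C(8,8)·!0 = 1·1 = 1
Total = 10655.

10655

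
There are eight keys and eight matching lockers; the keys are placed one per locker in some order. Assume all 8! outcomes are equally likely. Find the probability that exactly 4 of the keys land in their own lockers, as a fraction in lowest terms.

Favorable outcomes: C(8,4)·!4 = 70·9 = 630.
Total outcomes: 8! = 40320.
Probability = 630/40320 = 1/64.

1/64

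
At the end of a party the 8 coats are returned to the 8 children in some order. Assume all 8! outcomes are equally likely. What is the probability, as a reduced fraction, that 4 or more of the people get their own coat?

257/13440

Favorable outcomes: Σ_{i≥4} C(8,i)·!(8-i) = 70·9 + 56·2 + 28·1 + 8·0 + 1·1 = 771.
Total outcomes: 8! = 40320.
Probability = 771/40320 = 257/13440.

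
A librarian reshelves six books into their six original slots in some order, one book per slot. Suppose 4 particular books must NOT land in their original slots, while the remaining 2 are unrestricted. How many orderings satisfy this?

362

Inclusion-exclusion on the 4 forbidden self-matches:
Σ_{j=0}^{4} (-1)^j C(4,j)(6-j)!
= C(4,0)·6! - C(4,1)·5! + C(4,2)·4! - C(4,3)·3! + C(4,4)·2!
= 720 - 480 + 144 - 24 + 2
= 362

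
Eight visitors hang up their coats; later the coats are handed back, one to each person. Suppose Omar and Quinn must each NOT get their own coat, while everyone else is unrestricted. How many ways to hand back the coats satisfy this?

Let A_j be the event that the j-th constrained one is fixed. By inclusion-exclusion over the 2 events:
Σ_{j=0}^{2} (-1)^j C(2,j)(8-j)!
= C(2,0)·8! - C(2,1)·7! + C(2,2)·6!
= 40320 - 10080 + 720
= 30960

30960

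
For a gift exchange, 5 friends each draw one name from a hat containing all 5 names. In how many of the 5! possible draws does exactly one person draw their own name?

45

Pick the single fixed position: C(5,1) = 5 ways.
The other 4 form a derangement: !4 = 9.
Total: 5 × 9 = 45.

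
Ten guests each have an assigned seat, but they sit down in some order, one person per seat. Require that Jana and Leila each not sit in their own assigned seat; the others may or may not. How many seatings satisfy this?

2943360

Inclusion-exclusion on the 2 forbidden self-matches:
Σ_{j=0}^{2} (-1)^j C(2,j)(10-j)!
= C(2,0)·10! - C(2,1)·9! + C(2,2)·8!
= 3628800 - 725760 + 40320
= 2943360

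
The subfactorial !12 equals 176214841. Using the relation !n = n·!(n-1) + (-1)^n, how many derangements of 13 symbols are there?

!13 = 13·176214841 - 1 = 2290792932.

2290792932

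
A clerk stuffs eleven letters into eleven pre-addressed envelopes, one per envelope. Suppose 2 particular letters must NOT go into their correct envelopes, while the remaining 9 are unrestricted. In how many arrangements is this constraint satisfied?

Let A_j be the event that the j-th constrained one is fixed. By inclusion-exclusion over the 2 events:
Σ_{j=0}^{2} (-1)^j C(2,j)(11-j)!
= C(2,0)·11! - C(2,1)·10! + C(2,2)·9!
= 39916800 - 7257600 + 362880
= 33022080

33022080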